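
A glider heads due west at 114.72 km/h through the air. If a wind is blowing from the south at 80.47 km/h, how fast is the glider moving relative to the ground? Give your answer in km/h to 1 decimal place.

Taking east as x and north as y: velocity relative to the air = (-114.720, 0.000) km/h; the air relative to ground = (0.000, 80.470) km/h.
Velocity relative to ground = (-114.720, 0.000) + (0.000, 80.470) = (-114.720, 80.470) km/h.
Speed = |(-114.720, 80.470)| = 140.129 km/h.

140.1 km/h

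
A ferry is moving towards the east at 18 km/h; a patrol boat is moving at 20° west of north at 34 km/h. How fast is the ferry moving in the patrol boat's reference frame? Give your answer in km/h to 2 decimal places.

43.57 km/h

Taking east as x and north as y: ferry velocity = (18.000, 0.000) km/h; patrol boat velocity = (-11.629, 31.950) km/h.
Velocity of ferry relative to patrol boat = (18.000, 0.000) − (-11.629, 31.950) = (29.629, -31.950) km/h.
Magnitude = |(29.629, -31.950)| = 43.573 km/h.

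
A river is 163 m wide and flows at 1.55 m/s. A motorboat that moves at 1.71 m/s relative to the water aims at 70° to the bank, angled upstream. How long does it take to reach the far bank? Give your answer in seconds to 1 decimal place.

101.4 s

The component of the motorboat's velocity perpendicular to the bank is 1.71 × sin 70° = 1.607 m/s.
The flow acts along the bank and has no component across it.
Time = 163 / 1.607 = 101.439 s.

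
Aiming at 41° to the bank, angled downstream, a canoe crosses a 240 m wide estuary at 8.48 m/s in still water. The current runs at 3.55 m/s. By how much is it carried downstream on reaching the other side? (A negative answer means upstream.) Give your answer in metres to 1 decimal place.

429.2 m

Perpendicular speed = 5.563 m/s; crossing time = 240 / 5.563 = 43.139 s.
Net downstream speed = 9.950 m/s.
Drift = 9.950 × 43.139 = 429.233 m (downstream).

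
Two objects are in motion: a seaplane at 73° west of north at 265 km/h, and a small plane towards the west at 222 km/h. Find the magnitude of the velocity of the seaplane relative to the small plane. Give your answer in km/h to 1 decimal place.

83.6 km/h

Taking east as x and north as y: seaplane velocity = (-253.421, 77.479) km/h; small plane velocity = (-222.000, 0.000) km/h.
Velocity of seaplane relative to small plane = (-253.421, 77.479) − (-222.000, 0.000) = (-31.421, 77.479) km/h.
Magnitude = |(-31.421, 77.479)| = 83.607 km/h.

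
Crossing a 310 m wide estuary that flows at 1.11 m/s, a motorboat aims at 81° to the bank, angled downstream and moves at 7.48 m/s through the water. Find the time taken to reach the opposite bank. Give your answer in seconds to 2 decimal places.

The component of the motorboat's velocity perpendicular to the bank is 7.48 × sin 81° = 7.388 m/s.
Only the cross-stream component determines the crossing time; the current contributes nothing perpendicular to the bank.
Time = 310 / 7.388 = 41.960 s.

41.96 s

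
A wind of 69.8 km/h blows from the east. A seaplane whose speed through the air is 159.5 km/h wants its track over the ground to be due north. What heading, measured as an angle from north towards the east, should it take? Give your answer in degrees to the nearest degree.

The wind pushes perpendicular to the desired track; the heading must have a component into the wind equal to 69.8 km/h: 159.5 sin θ = 69.8.
sin θ = 0.4376, so θ = 25.952°.

26°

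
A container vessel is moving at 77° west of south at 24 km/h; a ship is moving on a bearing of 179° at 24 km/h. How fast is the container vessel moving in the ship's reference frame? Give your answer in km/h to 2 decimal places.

Taking east as x and north as y: container vessel velocity = (-23.385, -5.399) km/h; ship velocity = (0.419, -23.996) km/h.
Velocity of container vessel relative to ship = (-23.385, -5.399) − (0.419, -23.996) = (-23.804, 18.598) km/h.
Magnitude = |(-23.804, 18.598)| = 30.207 km/h.

30.21 km/h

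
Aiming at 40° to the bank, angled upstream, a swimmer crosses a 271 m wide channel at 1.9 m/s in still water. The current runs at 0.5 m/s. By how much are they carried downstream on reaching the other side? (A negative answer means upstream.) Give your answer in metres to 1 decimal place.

Perpendicular speed = 1.221 m/s; crossing time = 271 / 1.221 = 221.895 s.
Net downstream speed = -0.955 m/s.
Drift = -0.955 × 221.895 = -212.018 m (upstream).

-212.0 m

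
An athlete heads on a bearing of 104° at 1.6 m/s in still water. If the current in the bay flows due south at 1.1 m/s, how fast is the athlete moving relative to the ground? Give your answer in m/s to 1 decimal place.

2.1 m/s

Taking east as x and north as y: velocity relative to the water = (1.552, -0.387) m/s; the water relative to ground = (0.000, -1.100) m/s.
Velocity relative to ground = (1.552, -0.387) + (0.000, -1.100) = (1.552, -1.487) m/s.
Speed = |(1.552, -1.487)| = 2.150 m/s.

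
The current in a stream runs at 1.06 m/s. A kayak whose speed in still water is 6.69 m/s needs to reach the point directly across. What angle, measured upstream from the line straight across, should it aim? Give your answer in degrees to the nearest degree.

To cancel the current, the upstream component of the kayak's velocity must equal the flow: 6.69 sin θ = 1.06.
sin θ = 1.06 / 6.69 = 0.1584.
θ = arcsin(0.1584) = 9.117°.

9°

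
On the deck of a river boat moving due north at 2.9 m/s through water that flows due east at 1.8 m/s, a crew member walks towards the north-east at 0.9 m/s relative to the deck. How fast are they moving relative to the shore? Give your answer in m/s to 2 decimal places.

In east/north components (m/s): crew member relative to river boat = (0.636, 0.636); river boat relative to water = (0.000, 2.900); water relative to ground = (1.800, 0.000).
Sum = (2.436, 3.536) m/s.
Speed = |(2.436, 3.536)| = 4.294 m/s.

4.29 m/s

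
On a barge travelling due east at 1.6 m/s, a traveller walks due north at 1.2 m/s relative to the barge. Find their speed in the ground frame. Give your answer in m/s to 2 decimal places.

Taking east as x and north as y: barge velocity = (1.600, 0.000) m/s; traveller velocity relative to barge = (0.000, 1.200) m/s.
Velocity relative to ground = (1.600, 0.000) + (0.000, 1.200) = (1.600, 1.200) m/s.
Speed = |(1.600, 1.200)| = 2.000 m/s.

2.00 m/s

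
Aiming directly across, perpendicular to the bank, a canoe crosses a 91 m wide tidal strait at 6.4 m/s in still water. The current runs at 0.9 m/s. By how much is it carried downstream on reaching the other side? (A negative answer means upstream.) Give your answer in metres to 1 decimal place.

Perpendicular speed = 6.400 m/s; crossing time = 91 / 6.400 = 14.219 s.
Net downstream speed = 0.900 m/s.
Drift = 0.900 × 14.219 = 12.797 m (downstream).

12.8 m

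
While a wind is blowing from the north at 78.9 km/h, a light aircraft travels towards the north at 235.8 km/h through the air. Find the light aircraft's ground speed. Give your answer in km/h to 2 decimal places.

Taking east as x and north as y: velocity relative to the air = (0.000, 235.800) km/h; the air relative to ground = (0.000, -78.900) km/h.
Velocity relative to ground = (0.000, 235.800) + (0.000, -78.900) = (0.000, 156.900) km/h.
Speed = |(0.000, 156.900)| = 156.900 km/h.

156.90 km/h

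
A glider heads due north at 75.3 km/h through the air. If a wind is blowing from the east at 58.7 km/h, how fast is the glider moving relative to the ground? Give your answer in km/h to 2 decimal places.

95.48 km/h

Taking east as x and north as y: velocity relative to the air = (0.000, 75.300) km/h; the air relative to ground = (-58.700, 0.000) km/h.
Velocity relative to ground = (0.000, 75.300) + (-58.700, 0.000) = (-58.700, 75.300) km/h.
Speed = |(-58.700, 75.300)| = 95.477 km/h.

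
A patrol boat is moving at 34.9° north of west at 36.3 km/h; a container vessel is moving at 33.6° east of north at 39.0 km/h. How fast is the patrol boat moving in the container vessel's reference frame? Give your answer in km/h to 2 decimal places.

52.67 km/h

Taking east as x and north as y: patrol boat velocity = (-29.772, 20.769) km/h; container vessel velocity = (21.582, 32.484) km/h.
Velocity of patrol boat relative to container vessel = (-29.772, 20.769) − (21.582, 32.484) = (-51.354, -11.715) km/h.
Magnitude = |(-51.354, -11.715)| = 52.673 km/h.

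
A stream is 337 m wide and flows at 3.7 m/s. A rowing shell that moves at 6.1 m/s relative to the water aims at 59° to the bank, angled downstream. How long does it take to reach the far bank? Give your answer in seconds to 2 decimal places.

64.45 s

The component of the rowing shell's velocity perpendicular to the bank is 6.1 × sin 59° = 5.229 m/s.
The current is parallel to the bank, so it does not affect the crossing time.
Time = 337 / 5.229 = 64.452 s.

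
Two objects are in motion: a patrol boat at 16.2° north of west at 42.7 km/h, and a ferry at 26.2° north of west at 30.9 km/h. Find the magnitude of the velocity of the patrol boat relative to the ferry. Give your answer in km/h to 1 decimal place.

13.4 km/h

Taking east as x and north as y: patrol boat velocity = (-41.005, 11.913) km/h; ferry velocity = (-27.725, 13.643) km/h.
Velocity of patrol boat relative to ferry = (-41.005, 11.913) − (-27.725, 13.643) = (-13.279, -1.730) km/h.
Magnitude = |(-13.279, -1.730)| = 13.391 km/h.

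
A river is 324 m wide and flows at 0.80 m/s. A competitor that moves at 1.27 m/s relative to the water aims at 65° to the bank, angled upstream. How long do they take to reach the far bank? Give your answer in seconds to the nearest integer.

The component of the competitor's velocity perpendicular to the bank is 1.27 × sin 65° = 1.151 m/s.
The flow acts along the bank and has no component across it.
Time = 324 / 1.151 = 281.492 s.

281 s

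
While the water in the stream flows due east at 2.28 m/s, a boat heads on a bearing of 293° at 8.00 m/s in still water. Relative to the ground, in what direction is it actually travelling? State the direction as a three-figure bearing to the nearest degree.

302°

Taking east as x and north as y: velocity relative to the water = (-7.364, 3.126) m/s; the water relative to ground = (2.280, 0.000) m/s.
Velocity relative to ground = (-7.364, 3.126) + (2.280, 0.000) = (-5.084, 3.126) m/s.
Bearing = atan2(-5.08, 3.13) = 301.58° clockwise from north.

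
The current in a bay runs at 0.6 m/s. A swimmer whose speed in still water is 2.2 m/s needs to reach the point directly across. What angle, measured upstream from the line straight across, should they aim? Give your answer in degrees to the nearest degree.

16°

To cancel the current, the upstream component of the swimmer's velocity must equal the flow: 2.2 sin θ = 0.6.
sin θ = 0.6 / 2.2 = 0.2727.
θ = arcsin(0.2727) = 15.827°.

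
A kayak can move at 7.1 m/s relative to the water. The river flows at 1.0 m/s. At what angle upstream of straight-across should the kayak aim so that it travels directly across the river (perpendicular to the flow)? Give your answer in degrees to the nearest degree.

8°

To cancel the current, the upstream component of the kayak's velocity must equal the flow: 7.1 sin θ = 1.0.
sin θ = 1.0 / 7.1 = 0.1408.
θ = arcsin(0.1408) = 8.097°.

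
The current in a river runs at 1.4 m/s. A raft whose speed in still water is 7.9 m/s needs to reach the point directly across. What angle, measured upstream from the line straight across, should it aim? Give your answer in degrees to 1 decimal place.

To cancel the current, the upstream component of the raft's velocity must equal the flow: 7.9 sin θ = 1.4.
sin θ = 1.4 / 7.9 = 0.1772.
θ = arcsin(0.1772) = 10.208°.

10.2°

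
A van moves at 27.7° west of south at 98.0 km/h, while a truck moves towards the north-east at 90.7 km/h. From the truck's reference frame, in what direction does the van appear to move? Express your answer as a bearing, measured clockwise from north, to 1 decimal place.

Taking east as x and north as y: van velocity = (-45.555, -86.769) km/h; truck velocity = (64.135, 64.135) km/h.
Velocity of van relative to truck = (-45.555, -86.769) − (64.135, 64.135) = (-109.689, -150.903) km/h.
Bearing = atan2(-109.69, -150.90) = 216.01° clockwise from north.

216.0°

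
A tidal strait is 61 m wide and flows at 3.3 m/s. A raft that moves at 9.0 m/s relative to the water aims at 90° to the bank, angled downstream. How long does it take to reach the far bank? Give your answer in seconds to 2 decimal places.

The component of the raft's velocity perpendicular to the bank is 9.0 m/s.
Only the cross-stream component determines the crossing time; the current contributes nothing perpendicular to the bank.
Time = 61 / 9.000 = 6.778 s.

6.78 s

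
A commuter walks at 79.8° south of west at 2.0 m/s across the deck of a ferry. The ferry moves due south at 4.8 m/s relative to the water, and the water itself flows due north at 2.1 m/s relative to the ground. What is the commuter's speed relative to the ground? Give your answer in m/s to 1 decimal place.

In east/north components (m/s): commuter relative to ferry = (-0.354, -1.968); ferry relative to water = (0.000, -4.800); water relative to ground = (0.000, 2.100).
Sum = (-0.354, -4.668) m/s.
Speed = |(-0.354, -4.668)| = 4.682 m/s.

4.7 m/s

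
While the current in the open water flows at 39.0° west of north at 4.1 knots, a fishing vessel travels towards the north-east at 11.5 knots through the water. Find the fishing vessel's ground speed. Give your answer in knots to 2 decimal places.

12.61 knots

Taking east as x and north as y: velocity relative to the water = (8.132, 8.132) knots; the water relative to ground = (-2.580, 3.186) knots.
Velocity relative to ground = (8.132, 8.132) + (-2.580, 3.186) = (5.552, 11.318) knots.
Speed = |(5.552, 11.318)| = 12.606 knots.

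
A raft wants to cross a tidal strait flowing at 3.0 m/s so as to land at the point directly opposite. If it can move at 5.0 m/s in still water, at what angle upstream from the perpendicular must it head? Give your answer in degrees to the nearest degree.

To cancel the current, the upstream component of the raft's velocity must equal the flow: 5.0 sin θ = 3.0.
sin θ = 3.0 / 5.0 = 0.6000.
θ = arcsin(0.6000) = 36.870°.

37°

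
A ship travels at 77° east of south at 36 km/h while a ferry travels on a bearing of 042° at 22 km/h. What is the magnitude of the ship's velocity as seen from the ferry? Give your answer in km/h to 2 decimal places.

31.81 km/h

Taking east as x and north as y: ship velocity = (35.077, -8.098) km/h; ferry velocity = (14.721, 16.349) km/h.
Velocity of ship relative to ferry = (35.077, -8.098) − (14.721, 16.349) = (20.356, -24.447) km/h.
Magnitude = |(20.356, -24.447)| = 31.813 km/h.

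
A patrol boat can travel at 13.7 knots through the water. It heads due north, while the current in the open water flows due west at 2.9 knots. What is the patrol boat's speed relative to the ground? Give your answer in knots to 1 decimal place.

14.0 knots

Taking east as x and north as y: velocity relative to the water = (0.000, 13.700) knots; the water relative to ground = (-2.900, 0.000) knots.
Velocity relative to ground = (0.000, 13.700) + (-2.900, 0.000) = (-2.900, 13.700) knots.
Speed = |(-2.900, 13.700)| = 14.004 knots.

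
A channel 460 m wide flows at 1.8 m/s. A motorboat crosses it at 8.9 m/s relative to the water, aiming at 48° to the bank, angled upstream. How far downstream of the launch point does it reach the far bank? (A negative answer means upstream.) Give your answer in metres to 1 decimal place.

Perpendicular speed = 6.614 m/s; crossing time = 460 / 6.614 = 69.550 s.
Net downstream speed = -4.155 m/s.
Drift = -4.155 × 69.550 = -288.997 m (upstream).

-289.0 m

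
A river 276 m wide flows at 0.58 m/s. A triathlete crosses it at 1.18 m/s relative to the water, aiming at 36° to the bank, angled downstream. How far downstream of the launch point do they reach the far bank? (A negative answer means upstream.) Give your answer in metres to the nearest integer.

611 m

Perpendicular speed = 0.694 m/s; crossing time = 276 / 0.694 = 397.932 s.
Net downstream speed = 1.535 m/s.
Drift = 1.535 × 397.932 = 610.682 m (downstream).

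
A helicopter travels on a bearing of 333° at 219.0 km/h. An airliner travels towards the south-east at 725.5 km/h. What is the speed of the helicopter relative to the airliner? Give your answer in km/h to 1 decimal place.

Taking east as x and north as y: helicopter velocity = (-99.424, 195.130) km/h; airliner velocity = (513.006, -513.006) km/h.
Velocity of helicopter relative to airliner = (-99.424, 195.130) − (513.006, -513.006) = (-612.430, 708.136) km/h.
Magnitude = |(-612.430, 708.136)| = 936.230 km/h.

936.2 km/h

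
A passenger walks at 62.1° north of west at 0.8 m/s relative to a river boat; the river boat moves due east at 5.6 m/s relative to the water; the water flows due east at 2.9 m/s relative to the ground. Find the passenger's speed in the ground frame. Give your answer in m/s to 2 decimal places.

In east/north components (m/s): passenger relative to river boat = (-0.374, 0.707); river boat relative to water = (5.600, 0.000); water relative to ground = (2.900, 0.000).
Sum = (8.126, 0.707) m/s.
Speed = |(8.126, 0.707)| = 8.156 m/s.

8.16 m/s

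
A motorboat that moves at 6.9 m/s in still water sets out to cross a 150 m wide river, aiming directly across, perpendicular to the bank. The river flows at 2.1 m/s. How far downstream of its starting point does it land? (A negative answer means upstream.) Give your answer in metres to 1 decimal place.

Perpendicular speed = 6.900 m/s; crossing time = 150 / 6.900 = 21.739 s.
Net downstream speed = 2.100 m/s.
Drift = 2.100 × 21.739 = 45.652 m (downstream).

45.7 m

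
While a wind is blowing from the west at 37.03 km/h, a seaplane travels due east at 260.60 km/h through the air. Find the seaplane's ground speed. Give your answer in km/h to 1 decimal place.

Taking east as x and north as y: velocity relative to the air = (260.600, 0.000) km/h; the air relative to ground = (37.030, 0.000) km/h.
Velocity relative to ground = (260.600, 0.000) + (37.030, 0.000) = (297.630, 0.000) km/h.
Speed = |(297.630, 0.000)| = 297.630 km/h.

297.6 km/h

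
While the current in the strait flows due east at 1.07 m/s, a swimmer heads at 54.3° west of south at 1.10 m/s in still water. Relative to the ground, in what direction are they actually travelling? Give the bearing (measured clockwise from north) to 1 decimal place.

Taking east as x and north as y: velocity relative to the water = (-0.893, -0.642) m/s; the water relative to ground = (1.070, 0.000) m/s.
Velocity relative to ground = (-0.893, -0.642) + (1.070, 0.000) = (0.177, -0.642) m/s.
Bearing = atan2(0.18, -0.64) = 164.61° clockwise from north.

164.6°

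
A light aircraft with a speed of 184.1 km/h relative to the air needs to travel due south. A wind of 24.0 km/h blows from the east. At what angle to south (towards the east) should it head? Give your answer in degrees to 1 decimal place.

7.5°

The wind pushes perpendicular to the desired track; the heading must have a component into the wind equal to 24.0 km/h: 184.1 sin θ = 24.0.
sin θ = 0.1304, so θ = 7.491°.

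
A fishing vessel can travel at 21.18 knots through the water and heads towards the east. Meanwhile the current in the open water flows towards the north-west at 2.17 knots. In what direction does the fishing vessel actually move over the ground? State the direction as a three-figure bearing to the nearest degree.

Taking east as x and north as y: velocity relative to the water = (21.180, 0.000) knots; the water relative to ground = (-1.534, 1.534) knots.
Velocity relative to ground = (21.180, 0.000) + (-1.534, 1.534) = (19.646, 1.534) knots.
Bearing = atan2(19.65, 1.53) = 85.53° clockwise from north.

086°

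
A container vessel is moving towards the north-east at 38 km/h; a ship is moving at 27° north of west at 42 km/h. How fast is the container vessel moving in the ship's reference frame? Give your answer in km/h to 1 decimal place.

64.8 km/h

Taking east as x and north as y: container vessel velocity = (26.870, 26.870) km/h; ship velocity = (-37.422, 19.068) km/h.
Velocity of container vessel relative to ship = (26.870, 26.870) − (-37.422, 19.068) = (64.292, 7.802) km/h.
Magnitude = |(64.292, 7.802)| = 64.764 km/h.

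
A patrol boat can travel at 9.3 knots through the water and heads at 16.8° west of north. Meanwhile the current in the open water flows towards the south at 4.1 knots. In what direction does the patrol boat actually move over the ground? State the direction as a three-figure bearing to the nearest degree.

331°

Taking east as x and north as y: velocity relative to the water = (-2.688, 8.903) knots; the water relative to ground = (0.000, -4.100) knots.
Velocity relative to ground = (-2.688, 8.903) + (0.000, -4.100) = (-2.688, 4.803) knots.
Bearing = atan2(-2.69, 4.80) = 330.77° clockwise from north.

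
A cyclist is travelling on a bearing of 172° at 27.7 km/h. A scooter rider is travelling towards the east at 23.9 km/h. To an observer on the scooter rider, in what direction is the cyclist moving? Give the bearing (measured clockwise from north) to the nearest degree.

216°

Taking east as x and north as y: cyclist velocity = (3.855, -27.430) km/h; scooter rider velocity = (23.900, 0.000) km/h.
Velocity of cyclist relative to scooter rider = (3.855, -27.430) − (23.900, 0.000) = (-20.045, -27.430) km/h.
Bearing = atan2(-20.04, -27.43) = 216.16° clockwise from north.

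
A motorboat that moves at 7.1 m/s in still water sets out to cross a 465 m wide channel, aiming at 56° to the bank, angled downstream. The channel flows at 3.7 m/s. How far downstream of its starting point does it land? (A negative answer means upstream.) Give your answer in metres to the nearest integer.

606 m

Perpendicular speed = 5.886 m/s; crossing time = 465 / 5.886 = 78.999 s.
Net downstream speed = 7.670 m/s.
Drift = 7.670 × 78.999 = 605.942 m (downstream).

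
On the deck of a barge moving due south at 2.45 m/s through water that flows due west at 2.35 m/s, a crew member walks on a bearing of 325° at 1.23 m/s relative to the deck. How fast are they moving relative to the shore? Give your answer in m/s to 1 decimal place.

3.4 m/s

In east/north components (m/s): crew member relative to barge = (-0.705, 1.008); barge relative to water = (0.000, -2.450); water relative to ground = (-2.350, 0.000).
Sum = (-3.055, -1.442) m/s.
Speed = |(-3.055, -1.442)| = 3.379 m/s.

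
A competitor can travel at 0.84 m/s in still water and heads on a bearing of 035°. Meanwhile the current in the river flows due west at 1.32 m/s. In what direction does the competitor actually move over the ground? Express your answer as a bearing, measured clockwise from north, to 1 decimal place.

Taking east as x and north as y: velocity relative to the water = (0.482, 0.688) m/s; the water relative to ground = (-1.320, 0.000) m/s.
Velocity relative to ground = (0.482, 0.688) + (-1.320, 0.000) = (-0.838, 0.688) m/s.
Bearing = atan2(-0.84, 0.69) = 309.38° clockwise from north.

309.4°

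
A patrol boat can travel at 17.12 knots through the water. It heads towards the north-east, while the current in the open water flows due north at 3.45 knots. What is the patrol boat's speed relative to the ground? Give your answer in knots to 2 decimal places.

Taking east as x and north as y: velocity relative to the water = (12.106, 12.106) knots; the water relative to ground = (0.000, 3.450) knots.
Velocity relative to ground = (12.106, 12.106) + (0.000, 3.450) = (12.106, 15.556) knots.
Speed = |(12.106, 15.556)| = 19.711 knots.

19.71 knots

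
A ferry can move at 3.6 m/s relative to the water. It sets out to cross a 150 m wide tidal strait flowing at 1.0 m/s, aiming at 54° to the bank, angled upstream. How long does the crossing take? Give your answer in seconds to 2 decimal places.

51.50 s

The component of the ferry's velocity perpendicular to the bank is 3.6 × sin 54° = 2.912 m/s.
Only the cross-stream component determines the crossing time; the current contributes nothing perpendicular to the bank.
Time = 150 / 2.912 = 51.503 s.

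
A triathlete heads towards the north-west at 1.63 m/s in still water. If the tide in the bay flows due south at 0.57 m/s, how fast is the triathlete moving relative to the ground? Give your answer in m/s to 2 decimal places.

1.29 m/s

Taking east as x and north as y: velocity relative to the water = (-1.153, 1.153) m/s; the water relative to ground = (0.000, -0.570) m/s.
Velocity relative to ground = (-1.153, 1.153) + (0.000, -0.570) = (-1.153, 0.583) m/s.
Speed = |(-1.153, 0.583)| = 1.291 m/s.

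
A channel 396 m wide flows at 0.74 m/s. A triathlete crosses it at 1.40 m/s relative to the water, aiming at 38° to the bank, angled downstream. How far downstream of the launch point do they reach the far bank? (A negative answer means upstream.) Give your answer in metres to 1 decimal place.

Perpendicular speed = 0.862 m/s; crossing time = 396 / 0.862 = 459.436 s.
Net downstream speed = 1.843 m/s.
Drift = 1.843 × 459.436 = 846.840 m (downstream).

846.8 m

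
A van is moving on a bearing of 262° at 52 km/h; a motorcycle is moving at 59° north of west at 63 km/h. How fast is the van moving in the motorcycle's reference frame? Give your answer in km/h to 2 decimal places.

Taking east as x and north as y: van velocity = (-51.494, -7.237) km/h; motorcycle velocity = (-32.447, 54.002) km/h.
Velocity of van relative to motorcycle = (-51.494, -7.237) − (-32.447, 54.002) = (-19.047, -61.239) km/h.
Magnitude = |(-19.047, -61.239)| = 64.132 km/h.

64.13 km/h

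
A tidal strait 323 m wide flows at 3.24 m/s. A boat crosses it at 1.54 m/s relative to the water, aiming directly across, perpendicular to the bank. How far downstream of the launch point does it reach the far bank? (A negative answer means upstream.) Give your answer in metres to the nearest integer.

680 m

Perpendicular speed = 1.540 m/s; crossing time = 323 / 1.540 = 209.740 s.
Net downstream speed = 3.240 m/s.
Drift = 3.240 × 209.740 = 679.558 m (downstream).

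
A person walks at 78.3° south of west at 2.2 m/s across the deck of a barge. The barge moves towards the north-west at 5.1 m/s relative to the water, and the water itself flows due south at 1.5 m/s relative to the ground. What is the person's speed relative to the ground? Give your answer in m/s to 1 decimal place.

In east/north components (m/s): person relative to barge = (-0.446, -2.154); barge relative to water = (-3.606, 3.606); water relative to ground = (0.000, -1.500).
Sum = (-4.052, -0.048) m/s.
Speed = |(-4.052, -0.048)| = 4.053 m/s.

4.1 m/s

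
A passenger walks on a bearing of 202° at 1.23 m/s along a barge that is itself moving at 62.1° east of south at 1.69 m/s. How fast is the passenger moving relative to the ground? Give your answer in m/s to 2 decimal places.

Taking east as x and north as y: barge velocity = (1.494, -0.791) m/s; passenger velocity relative to barge = (-0.461, -1.140) m/s.
Velocity relative to ground = (1.494, -0.791) + (-0.461, -1.140) = (1.033, -1.931) m/s.
Speed = |(1.033, -1.931)| = 2.190 m/s.

2.19 m/s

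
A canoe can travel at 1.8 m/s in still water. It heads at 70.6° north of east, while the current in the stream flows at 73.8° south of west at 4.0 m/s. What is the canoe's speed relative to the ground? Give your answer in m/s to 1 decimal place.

Taking east as x and north as y: velocity relative to the water = (0.598, 1.698) m/s; the water relative to ground = (-1.116, -3.841) m/s.
Velocity relative to ground = (0.598, 1.698) + (-1.116, -3.841) = (-0.518, -2.143) m/s.
Speed = |(-0.518, -2.143)| = 2.205 m/s.

2.2 m/s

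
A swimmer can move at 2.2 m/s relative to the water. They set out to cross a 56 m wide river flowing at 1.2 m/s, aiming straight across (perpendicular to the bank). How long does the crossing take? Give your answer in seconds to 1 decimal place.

25.5 s

The component of the swimmer's velocity perpendicular to the bank is 2.2 m/s.
The flow acts along the bank and has no component across it.
Time = 56 / 2.200 = 25.455 s.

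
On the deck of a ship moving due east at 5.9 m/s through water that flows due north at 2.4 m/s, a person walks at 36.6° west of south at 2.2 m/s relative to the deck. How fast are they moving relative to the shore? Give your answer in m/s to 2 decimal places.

4.63 m/s

In east/north components (m/s): person relative to ship = (-1.312, -1.766); ship relative to water = (5.900, 0.000); water relative to ground = (0.000, 2.400).
Sum = (4.588, 0.634) m/s.
Speed = |(4.588, 0.634)| = 4.632 m/s.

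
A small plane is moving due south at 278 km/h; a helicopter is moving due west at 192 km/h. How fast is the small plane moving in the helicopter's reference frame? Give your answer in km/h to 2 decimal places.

Taking east as x and north as y: small plane velocity = (0.000, -278.000) km/h; helicopter velocity = (-192.000, 0.000) km/h.
Velocity of small plane relative to helicopter = (0.000, -278.000) − (-192.000, 0.000) = (192.000, -278.000) km/h.
Magnitude = |(192.000, -278.000)| = 337.858 km/h.

337.86 km/h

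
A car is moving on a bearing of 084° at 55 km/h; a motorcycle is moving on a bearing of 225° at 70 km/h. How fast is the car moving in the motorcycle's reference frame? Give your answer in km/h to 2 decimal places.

Taking east as x and north as y: car velocity = (54.699, 5.749) km/h; motorcycle velocity = (-49.497, -49.497) km/h.
Velocity of car relative to motorcycle = (54.699, 5.749) − (-49.497, -49.497) = (104.196, 55.247) km/h.
Magnitude = |(104.196, 55.247)| = 117.937 km/h.

117.94 km/h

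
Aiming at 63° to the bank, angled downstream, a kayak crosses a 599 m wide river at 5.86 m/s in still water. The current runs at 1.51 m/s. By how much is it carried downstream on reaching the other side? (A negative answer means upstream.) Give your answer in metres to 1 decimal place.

478.4 m

Perpendicular speed = 5.221 m/s; crossing time = 599 / 5.221 = 114.722 s.
Net downstream speed = 4.170 m/s.
Drift = 4.170 × 114.722 = 478.437 m (downstream).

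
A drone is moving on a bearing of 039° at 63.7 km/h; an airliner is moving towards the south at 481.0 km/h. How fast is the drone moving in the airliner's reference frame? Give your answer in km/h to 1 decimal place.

532.0 km/h

Taking east as x and north as y: drone velocity = (40.088, 49.504) km/h; airliner velocity = (0.000, -481.000) km/h.
Velocity of drone relative to airliner = (40.088, 49.504) − (0.000, -481.000) = (40.088, 530.504) km/h.
Magnitude = |(40.088, 530.504)| = 532.017 km/h.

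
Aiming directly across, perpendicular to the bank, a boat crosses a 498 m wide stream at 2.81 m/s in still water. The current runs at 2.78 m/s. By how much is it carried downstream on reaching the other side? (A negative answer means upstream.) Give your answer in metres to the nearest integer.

493 m

Perpendicular speed = 2.810 m/s; crossing time = 498 / 2.810 = 177.224 s.
Net downstream speed = 2.780 m/s.
Drift = 2.780 × 177.224 = 492.683 m (downstream).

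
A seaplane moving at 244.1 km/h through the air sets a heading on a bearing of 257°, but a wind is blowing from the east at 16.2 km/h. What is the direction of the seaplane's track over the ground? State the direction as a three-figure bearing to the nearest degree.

Taking east as x and north as y: velocity relative to the air = (-237.844, -54.911) km/h; the air relative to ground = (-16.200, 0.000) km/h.
Velocity relative to ground = (-237.844, -54.911) + (-16.200, 0.000) = (-254.044, -54.911) km/h.
Bearing = atan2(-254.04, -54.91) = 257.80° clockwise from north.

258°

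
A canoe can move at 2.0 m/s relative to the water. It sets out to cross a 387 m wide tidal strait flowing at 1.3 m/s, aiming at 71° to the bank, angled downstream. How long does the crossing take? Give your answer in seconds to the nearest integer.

The component of the canoe's velocity perpendicular to the bank is 2.0 × sin 71° = 1.891 m/s.
The current is parallel to the bank, so it does not affect the crossing time.
Time = 387 / 1.891 = 204.650 s.

205 s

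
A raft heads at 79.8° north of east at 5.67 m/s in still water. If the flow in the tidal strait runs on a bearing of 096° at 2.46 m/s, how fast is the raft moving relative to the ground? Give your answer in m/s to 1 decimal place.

Taking east as x and north as y: velocity relative to the water = (1.004, 5.580) m/s; the water relative to ground = (2.447, -0.257) m/s.
Velocity relative to ground = (1.004, 5.580) + (2.447, -0.257) = (3.451, 5.323) m/s.
Speed = |(3.451, 5.323)| = 6.344 m/s.

6.3 m/s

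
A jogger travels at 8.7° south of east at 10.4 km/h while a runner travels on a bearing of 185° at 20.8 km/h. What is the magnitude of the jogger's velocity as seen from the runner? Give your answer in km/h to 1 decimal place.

Taking east as x and north as y: jogger velocity = (10.280, -1.573) km/h; runner velocity = (-1.813, -20.721) km/h.
Velocity of jogger relative to runner = (10.280, -1.573) − (-1.813, -20.721) = (12.093, 19.148) km/h.
Magnitude = |(12.093, 19.148)| = 22.647 km/h.

22.6 km/h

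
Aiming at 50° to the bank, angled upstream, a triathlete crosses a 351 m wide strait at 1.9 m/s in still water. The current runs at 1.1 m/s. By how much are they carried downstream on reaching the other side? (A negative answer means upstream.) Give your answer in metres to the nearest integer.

-29 m

Perpendicular speed = 1.455 m/s; crossing time = 351 / 1.455 = 241.157 s.
Net downstream speed = -0.121 m/s.
Drift = -0.121 × 241.157 = -29.251 m (upstream).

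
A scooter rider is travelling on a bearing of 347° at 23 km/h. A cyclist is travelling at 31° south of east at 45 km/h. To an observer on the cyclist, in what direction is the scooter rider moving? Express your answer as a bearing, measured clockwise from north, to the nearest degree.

Taking east as x and north as y: scooter rider velocity = (-5.174, 22.411) km/h; cyclist velocity = (38.573, -23.177) km/h.
Velocity of scooter rider relative to cyclist = (-5.174, 22.411) − (38.573, -23.177) = (-43.746, 45.587) km/h.
Bearing = atan2(-43.75, 45.59) = 316.18° clockwise from north.

316°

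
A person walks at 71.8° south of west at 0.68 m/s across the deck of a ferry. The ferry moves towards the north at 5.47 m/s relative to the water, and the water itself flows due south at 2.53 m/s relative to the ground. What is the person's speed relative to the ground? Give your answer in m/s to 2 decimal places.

In east/north components (m/s): person relative to ferry = (-0.212, -0.646); ferry relative to water = (0.000, 5.470); water relative to ground = (0.000, -2.530).
Sum = (-0.212, 2.294) m/s.
Speed = |(-0.212, 2.294)| = 2.304 m/s.

2.30 m/s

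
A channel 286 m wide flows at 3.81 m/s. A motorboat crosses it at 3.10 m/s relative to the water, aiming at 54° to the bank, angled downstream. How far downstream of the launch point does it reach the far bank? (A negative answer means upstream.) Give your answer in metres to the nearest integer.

Perpendicular speed = 2.508 m/s; crossing time = 286 / 2.508 = 114.037 s.
Net downstream speed = 5.632 m/s.
Drift = 5.632 × 114.037 = 642.273 m (downstream).

642 m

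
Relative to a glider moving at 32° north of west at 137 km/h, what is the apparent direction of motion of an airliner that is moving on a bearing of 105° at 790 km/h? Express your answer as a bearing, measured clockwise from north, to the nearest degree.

107°

Taking east as x and north as y: airliner velocity = (763.081, -204.467) km/h; glider velocity = (-116.183, 72.599) km/h.
Velocity of airliner relative to glider = (763.081, -204.467) − (-116.183, 72.599) = (879.264, -277.066) km/h.
Bearing = atan2(879.26, -277.07) = 107.49° clockwise from north.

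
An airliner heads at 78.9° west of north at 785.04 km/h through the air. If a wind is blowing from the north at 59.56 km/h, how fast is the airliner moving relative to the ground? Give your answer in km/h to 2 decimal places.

775.78 km/h

Taking east as x and north as y: velocity relative to the air = (-770.354, 151.137) km/h; the air relative to ground = (0.000, -59.560) km/h.
Velocity relative to ground = (-770.354, 151.137) + (0.000, -59.560) = (-770.354, 91.577) km/h.
Speed = |(-770.354, 91.577)| = 775.778 km/h.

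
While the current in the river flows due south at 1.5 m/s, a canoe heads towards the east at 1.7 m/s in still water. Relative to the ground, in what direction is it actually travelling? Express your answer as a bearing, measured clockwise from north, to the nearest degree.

Taking east as x and north as y: velocity relative to the water = (1.700, 0.000) m/s; the water relative to ground = (0.000, -1.500) m/s.
Velocity relative to ground = (1.700, 0.000) + (0.000, -1.500) = (1.700, -1.500) m/s.
Bearing = atan2(1.70, -1.50) = 131.42° clockwise from north.

131°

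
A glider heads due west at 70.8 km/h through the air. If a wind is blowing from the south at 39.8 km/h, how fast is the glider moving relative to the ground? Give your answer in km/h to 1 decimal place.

81.2 km/h

Taking east as x and north as y: velocity relative to the air = (-70.800, 0.000) km/h; the air relative to ground = (0.000, 39.800) km/h.
Velocity relative to ground = (-70.800, 0.000) + (0.000, 39.800) = (-70.800, 39.800) km/h.
Speed = |(-70.800, 39.800)| = 81.220 km/h.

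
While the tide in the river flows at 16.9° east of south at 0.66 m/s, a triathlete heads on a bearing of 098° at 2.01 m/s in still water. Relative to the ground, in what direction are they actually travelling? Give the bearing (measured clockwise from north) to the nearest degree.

Taking east as x and north as y: velocity relative to the water = (1.990, -0.280) m/s; the water relative to ground = (0.192, -0.631) m/s.
Velocity relative to ground = (1.990, -0.280) + (0.192, -0.631) = (2.182, -0.911) m/s.
Bearing = atan2(2.18, -0.91) = 112.66° clockwise from north.

113°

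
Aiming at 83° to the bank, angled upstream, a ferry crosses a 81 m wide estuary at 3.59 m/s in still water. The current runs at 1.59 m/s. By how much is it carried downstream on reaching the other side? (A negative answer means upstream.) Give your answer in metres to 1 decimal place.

26.2 m

Perpendicular speed = 3.563 m/s; crossing time = 81 / 3.563 = 22.732 s.
Net downstream speed = 1.152 m/s.
Drift = 1.152 × 22.732 = 26.199 m (downstream).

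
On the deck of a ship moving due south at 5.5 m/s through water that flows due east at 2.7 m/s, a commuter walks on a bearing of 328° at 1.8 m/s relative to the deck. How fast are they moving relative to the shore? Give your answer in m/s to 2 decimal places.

In east/north components (m/s): commuter relative to ship = (-0.954, 1.526); ship relative to water = (0.000, -5.500); water relative to ground = (2.700, 0.000).
Sum = (1.746, -3.974) m/s.
Speed = |(1.746, -3.974)| = 4.340 m/s.

4.34 m/s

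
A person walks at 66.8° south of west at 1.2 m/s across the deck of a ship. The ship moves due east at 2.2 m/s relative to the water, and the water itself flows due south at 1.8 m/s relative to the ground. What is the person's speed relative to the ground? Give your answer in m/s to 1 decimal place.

In east/north components (m/s): person relative to ship = (-0.473, -1.103); ship relative to water = (2.200, 0.000); water relative to ground = (0.000, -1.800).
Sum = (1.727, -2.903) m/s.
Speed = |(1.727, -2.903)| = 3.378 m/s.

3.4 m/s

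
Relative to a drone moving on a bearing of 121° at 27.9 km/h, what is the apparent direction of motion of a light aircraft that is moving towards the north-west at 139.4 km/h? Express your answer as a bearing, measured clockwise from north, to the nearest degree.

Taking east as x and north as y: light aircraft velocity = (-98.571, 98.571) km/h; drone velocity = (23.915, -14.370) km/h.
Velocity of light aircraft relative to drone = (-98.571, 98.571) − (23.915, -14.370) = (-122.486, 112.940) km/h.
Bearing = atan2(-122.49, 112.94) = 312.68° clockwise from north.

313°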